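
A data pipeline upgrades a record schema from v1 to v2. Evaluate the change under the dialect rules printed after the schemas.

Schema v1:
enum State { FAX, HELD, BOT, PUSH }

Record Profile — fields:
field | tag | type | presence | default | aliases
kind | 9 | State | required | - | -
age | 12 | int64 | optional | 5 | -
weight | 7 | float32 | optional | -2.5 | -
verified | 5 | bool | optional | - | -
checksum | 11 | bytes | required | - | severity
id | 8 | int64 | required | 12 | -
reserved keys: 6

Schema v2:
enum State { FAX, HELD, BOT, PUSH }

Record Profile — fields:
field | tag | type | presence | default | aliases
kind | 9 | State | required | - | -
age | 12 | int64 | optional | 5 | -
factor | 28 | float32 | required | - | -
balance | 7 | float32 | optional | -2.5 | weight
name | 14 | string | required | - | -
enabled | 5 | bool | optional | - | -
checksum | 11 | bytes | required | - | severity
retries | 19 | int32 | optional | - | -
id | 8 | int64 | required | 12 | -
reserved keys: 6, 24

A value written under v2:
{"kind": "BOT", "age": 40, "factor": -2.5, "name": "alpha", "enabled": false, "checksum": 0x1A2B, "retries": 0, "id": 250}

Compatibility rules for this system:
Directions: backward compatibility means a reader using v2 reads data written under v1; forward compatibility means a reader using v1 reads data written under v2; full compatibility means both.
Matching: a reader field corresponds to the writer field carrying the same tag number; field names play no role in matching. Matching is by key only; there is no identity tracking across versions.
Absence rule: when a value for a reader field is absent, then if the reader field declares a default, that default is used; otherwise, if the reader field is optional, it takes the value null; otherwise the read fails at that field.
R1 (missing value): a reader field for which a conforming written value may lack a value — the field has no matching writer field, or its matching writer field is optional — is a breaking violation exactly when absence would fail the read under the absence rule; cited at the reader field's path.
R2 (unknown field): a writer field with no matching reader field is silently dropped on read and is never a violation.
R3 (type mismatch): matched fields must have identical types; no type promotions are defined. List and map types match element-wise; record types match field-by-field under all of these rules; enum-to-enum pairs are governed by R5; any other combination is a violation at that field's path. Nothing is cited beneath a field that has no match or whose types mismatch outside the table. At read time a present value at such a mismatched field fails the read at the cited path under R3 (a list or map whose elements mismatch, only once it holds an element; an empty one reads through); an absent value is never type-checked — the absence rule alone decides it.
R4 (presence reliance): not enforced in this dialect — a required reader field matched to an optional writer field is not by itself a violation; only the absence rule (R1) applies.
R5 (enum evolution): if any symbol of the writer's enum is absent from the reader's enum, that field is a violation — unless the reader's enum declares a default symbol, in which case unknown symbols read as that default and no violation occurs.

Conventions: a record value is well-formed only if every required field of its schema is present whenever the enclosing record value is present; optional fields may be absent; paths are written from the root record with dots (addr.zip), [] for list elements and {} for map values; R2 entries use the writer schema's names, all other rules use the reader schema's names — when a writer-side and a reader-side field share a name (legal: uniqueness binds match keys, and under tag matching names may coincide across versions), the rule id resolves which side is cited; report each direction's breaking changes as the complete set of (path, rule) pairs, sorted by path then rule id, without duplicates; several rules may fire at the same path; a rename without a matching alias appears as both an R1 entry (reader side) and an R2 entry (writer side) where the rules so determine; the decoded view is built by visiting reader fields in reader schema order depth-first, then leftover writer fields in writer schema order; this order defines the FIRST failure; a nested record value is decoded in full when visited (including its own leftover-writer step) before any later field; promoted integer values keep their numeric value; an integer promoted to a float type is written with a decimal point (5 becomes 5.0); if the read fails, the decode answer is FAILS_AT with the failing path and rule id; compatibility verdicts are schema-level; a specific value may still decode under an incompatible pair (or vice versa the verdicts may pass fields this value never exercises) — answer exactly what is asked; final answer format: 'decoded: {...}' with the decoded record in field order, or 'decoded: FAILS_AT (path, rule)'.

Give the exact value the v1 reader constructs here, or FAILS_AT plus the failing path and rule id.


decoded: {"kind": "BOT", "age": 40, "weight": -2.5, "verified": false, "checksum": 0x1A2B, "id": 250}

in Profile below, arrows point writer -> reader
decoding the Profile value with the v1 reader:
  kind := "BOT"
  age := 40
  weight := -2.5 (absent -> default)
  verified := false (from writer enabled)
  checksum := 0x1A2B
  id := 250
  writer factor: unknown -> dropped
  writer name: unknown -> dropped
  writer retries: unknown -> dropped
  => decoded: {"kind": "BOT", "age": 40, "weight": -2.5, "verified": false, "checksum": 0x1A2B, "id": 250}
the other Profile changes do not affect what is asked:
  renamed field verified to enabled in record Profile -> inert under this dialect — no rule fires on Profile and the result does not move
  added field factor to record Profile: required float32, tag 28 (in v2 it sits immediately before balance) -> shifts the Profile verdicts, not this decode
  renamed field weight to balance in record Profile (alias weight declared on the renamed field) -> inert under this dialect — no rule fires on Profile and the result does not move
  added field retries to record Profile: optional int32, tag 19 (in v2 it sits immediately before id) -> inert under this dialect — no rule fires on Profile and the result does not move
  added field name to record Profile: required string, tag 14 (in v2 it sits immediately before enabled) -> shifts the Profile verdicts, not this decode


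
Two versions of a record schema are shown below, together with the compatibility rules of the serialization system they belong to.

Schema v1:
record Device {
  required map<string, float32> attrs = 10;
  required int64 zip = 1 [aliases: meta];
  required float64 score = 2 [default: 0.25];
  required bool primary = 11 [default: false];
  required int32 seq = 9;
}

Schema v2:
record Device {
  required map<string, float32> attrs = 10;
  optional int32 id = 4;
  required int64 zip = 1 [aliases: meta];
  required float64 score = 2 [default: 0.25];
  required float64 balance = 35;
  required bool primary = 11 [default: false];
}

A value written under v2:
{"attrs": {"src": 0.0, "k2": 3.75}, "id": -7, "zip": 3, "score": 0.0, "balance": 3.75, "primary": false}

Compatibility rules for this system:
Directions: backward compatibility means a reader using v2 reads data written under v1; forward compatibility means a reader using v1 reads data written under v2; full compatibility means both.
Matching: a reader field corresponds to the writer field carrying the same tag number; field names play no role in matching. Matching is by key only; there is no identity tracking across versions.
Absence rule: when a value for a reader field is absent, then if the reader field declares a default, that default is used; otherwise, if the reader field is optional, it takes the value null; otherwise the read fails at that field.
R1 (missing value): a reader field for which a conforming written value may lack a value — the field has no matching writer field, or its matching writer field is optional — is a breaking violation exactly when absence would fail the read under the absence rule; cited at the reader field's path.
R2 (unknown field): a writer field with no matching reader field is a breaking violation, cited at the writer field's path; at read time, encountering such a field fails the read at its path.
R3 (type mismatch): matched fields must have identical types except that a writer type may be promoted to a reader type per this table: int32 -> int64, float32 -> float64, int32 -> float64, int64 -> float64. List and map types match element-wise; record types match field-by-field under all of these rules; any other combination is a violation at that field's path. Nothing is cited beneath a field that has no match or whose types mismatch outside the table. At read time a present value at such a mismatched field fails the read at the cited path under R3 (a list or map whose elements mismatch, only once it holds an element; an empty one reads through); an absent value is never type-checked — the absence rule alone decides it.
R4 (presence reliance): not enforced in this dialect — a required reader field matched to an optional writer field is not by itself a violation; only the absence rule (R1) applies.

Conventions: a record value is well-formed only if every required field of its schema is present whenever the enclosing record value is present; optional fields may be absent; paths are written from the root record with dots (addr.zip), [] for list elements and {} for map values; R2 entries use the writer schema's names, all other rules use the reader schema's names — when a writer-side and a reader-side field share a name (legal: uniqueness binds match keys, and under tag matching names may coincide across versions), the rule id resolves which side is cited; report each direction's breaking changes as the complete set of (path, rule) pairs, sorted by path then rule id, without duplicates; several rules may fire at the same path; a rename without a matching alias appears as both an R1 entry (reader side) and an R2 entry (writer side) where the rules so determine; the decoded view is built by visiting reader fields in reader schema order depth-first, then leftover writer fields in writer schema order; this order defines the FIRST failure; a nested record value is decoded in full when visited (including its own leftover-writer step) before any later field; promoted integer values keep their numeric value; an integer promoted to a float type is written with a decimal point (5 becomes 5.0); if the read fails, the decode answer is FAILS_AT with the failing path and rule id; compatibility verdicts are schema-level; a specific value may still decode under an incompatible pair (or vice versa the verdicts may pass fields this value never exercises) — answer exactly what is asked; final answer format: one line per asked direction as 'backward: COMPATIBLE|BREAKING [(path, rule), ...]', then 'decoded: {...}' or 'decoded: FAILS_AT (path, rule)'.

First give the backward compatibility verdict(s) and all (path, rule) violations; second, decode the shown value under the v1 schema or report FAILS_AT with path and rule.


the writer's type comes first in each Device pair
backward on Device — v2 reading data written by v1:
  writer required, map<string, float32> -> map<string, float32>: reader attrs maps from writer attrs
  id: no writer match
  writer required, int64 -> int64: reader zip maps from writer zip
  writer required, float64 -> float64: reader score maps from writer score
  balance: no writer match
  writer required, bool -> bool: reader primary maps from writer primary
  writer field seq has no reader counterpart
  violation R1 at balance
  violation R2 at seq
  => backward: BREAKING (2)
decode walk for Device under reader schema v1:
  attrs := {"src": 0.0, "k2": 3.75}
  zip := 3
  score := 0.0
  primary := false
  read fails at seq under R1 (no fill)
  => FAILS_AT (seq, R1)
diffs on Device not affecting the asked answer:
  added field id to record Device: optional int32, tag 4 (in v2 it sits immediately before zip) -> fires only in the forward direction of Device, which is not asked here

backward: BREAKING [(balance, R1), (seq, R2)]; decoded: FAILS_AT (seq, R1)


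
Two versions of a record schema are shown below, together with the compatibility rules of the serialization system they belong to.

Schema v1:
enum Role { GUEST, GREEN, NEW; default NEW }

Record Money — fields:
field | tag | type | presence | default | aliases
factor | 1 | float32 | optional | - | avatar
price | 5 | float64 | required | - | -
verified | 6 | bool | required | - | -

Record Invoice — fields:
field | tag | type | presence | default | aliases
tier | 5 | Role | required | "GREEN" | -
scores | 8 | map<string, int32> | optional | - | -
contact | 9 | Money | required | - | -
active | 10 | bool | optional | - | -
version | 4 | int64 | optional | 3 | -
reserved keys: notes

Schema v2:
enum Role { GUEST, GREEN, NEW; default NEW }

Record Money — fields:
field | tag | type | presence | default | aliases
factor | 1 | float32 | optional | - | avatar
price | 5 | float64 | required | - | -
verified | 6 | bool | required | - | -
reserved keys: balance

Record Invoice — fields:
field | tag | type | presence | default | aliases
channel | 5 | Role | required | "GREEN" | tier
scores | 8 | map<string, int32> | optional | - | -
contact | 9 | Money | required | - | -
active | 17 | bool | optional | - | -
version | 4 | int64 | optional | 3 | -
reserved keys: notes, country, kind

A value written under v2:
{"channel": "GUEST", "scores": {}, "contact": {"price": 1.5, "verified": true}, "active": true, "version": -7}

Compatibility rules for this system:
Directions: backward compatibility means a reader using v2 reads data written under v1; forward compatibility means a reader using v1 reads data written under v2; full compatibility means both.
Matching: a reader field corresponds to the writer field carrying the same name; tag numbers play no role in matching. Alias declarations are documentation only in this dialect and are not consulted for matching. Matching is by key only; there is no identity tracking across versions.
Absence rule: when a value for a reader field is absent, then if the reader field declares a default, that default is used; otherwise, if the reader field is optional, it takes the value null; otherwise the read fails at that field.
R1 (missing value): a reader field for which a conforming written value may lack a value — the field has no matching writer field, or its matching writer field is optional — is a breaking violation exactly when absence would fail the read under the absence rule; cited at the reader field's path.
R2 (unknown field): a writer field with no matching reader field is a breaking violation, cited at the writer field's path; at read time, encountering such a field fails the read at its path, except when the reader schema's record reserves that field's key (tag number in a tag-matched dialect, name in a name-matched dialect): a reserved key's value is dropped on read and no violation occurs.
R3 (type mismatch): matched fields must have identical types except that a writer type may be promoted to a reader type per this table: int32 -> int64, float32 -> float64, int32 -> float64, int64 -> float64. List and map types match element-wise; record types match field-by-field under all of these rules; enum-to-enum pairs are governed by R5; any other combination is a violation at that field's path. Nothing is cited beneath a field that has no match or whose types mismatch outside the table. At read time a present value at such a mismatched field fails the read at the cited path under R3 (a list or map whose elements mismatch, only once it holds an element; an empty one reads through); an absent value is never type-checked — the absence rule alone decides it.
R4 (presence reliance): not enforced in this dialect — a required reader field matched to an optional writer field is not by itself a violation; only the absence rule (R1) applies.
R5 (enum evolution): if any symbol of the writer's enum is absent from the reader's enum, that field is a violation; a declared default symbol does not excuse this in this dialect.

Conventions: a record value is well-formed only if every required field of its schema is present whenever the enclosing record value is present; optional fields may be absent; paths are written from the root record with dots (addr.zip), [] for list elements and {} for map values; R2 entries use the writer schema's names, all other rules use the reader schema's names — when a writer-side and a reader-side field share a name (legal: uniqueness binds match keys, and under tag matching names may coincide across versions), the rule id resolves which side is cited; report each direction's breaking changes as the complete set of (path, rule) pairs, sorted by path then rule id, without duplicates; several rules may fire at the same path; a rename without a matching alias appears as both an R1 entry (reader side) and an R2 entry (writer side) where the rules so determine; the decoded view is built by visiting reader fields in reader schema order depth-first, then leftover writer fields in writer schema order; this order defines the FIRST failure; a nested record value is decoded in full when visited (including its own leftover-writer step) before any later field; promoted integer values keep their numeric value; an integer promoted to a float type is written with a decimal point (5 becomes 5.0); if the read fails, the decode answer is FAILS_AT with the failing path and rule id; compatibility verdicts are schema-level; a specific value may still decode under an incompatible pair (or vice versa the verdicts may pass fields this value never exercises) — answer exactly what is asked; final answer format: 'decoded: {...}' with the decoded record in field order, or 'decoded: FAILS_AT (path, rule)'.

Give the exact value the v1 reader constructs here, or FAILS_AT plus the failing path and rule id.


each type pair in Invoice: writer, then reader
decode walk for Invoice under reader schema v1:
  tier := "GREEN" (missing; default applied)
  scores := {}
  contact.factor := null (missing; optional => null)
  contact.price := 1.5
  contact.verified := true
  active := true
  version := -7
  read fails at channel under R2 (unknown field)
  => FAILS_AT (channel, R2)
diffs on Invoice not affecting the asked answer:
  field active in record Invoice: tag 10 changed to 17 -> no rule fires on it and the decoded Invoice view is identical with or without it

decoded: FAILS_AT (channel, R2)


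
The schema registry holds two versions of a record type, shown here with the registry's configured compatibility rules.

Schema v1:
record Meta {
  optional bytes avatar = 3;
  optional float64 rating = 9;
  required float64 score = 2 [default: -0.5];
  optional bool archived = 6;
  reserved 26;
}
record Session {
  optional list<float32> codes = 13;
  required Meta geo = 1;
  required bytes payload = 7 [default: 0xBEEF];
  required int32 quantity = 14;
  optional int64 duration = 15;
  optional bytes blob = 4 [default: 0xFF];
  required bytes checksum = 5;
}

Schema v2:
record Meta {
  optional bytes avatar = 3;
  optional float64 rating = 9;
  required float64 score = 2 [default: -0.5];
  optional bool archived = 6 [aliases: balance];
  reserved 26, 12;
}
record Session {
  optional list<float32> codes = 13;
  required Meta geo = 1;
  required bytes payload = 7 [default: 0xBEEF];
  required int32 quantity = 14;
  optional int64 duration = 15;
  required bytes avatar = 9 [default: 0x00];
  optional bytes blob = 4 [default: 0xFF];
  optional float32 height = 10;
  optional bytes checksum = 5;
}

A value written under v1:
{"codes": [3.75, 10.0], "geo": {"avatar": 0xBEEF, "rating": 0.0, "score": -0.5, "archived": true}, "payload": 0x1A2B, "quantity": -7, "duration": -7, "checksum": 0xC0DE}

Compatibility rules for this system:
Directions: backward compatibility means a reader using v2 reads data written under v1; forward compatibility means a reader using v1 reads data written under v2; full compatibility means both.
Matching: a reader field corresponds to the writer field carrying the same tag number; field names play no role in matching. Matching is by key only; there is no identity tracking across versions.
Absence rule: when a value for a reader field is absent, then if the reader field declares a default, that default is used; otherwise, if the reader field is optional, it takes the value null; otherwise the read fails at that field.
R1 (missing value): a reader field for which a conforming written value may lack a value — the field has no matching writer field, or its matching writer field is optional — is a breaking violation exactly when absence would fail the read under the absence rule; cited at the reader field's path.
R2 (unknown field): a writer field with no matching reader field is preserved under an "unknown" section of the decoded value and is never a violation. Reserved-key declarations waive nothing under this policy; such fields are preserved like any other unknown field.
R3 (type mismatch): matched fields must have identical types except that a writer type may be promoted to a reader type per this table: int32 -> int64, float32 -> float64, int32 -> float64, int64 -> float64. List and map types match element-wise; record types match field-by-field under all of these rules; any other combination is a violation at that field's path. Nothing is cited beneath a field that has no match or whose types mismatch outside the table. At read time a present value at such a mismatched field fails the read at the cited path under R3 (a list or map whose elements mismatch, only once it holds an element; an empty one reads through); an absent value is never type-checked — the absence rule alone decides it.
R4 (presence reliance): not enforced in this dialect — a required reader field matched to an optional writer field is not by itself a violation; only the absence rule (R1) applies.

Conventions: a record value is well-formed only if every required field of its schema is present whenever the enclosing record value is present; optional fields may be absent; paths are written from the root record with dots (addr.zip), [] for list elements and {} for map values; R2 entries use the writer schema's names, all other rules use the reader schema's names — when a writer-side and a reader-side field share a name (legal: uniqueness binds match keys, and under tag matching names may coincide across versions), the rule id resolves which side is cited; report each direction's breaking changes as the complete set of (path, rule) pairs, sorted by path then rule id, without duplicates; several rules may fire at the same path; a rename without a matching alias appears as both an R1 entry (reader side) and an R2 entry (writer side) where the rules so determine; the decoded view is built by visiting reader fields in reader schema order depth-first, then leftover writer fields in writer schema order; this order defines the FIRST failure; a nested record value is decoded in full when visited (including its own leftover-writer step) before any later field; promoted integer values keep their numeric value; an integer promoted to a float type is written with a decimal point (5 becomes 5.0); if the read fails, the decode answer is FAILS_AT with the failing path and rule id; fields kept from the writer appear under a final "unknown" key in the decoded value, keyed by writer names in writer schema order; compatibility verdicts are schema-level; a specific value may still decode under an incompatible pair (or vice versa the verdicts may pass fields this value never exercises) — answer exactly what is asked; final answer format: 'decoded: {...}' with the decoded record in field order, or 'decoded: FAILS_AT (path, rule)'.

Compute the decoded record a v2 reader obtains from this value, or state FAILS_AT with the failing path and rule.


arrows below run writer -> reader for Session
decoding the Session value with the v2 reader:
  codes := [3.75, 10.0]
  geo.avatar := 0xBEEF
  geo.rating := 0.0
  geo.score := -0.5
  geo.archived := true
  payload := 0x1A2B
  quantity := -7
  duration := -7
  avatar := 0x00 (missing; default applied)
  blob := 0xFF (missing; default applied)
  height := null (missing; optional => null)
  checksum := 0xC0DE
  => decoded: {"codes": [3.75, 10.0], "geo": {"avatar": 0xBEEF, "rating": 0.0, "score": -0.5, "archived": true}, "payload": 0x1A2B, "quantity": -7, "duration": -7, "avatar": 0x00, "blob": 0xFF, "height": null, "checksum": 0xC0DE}
ruling out the remaining Session differences:
  field checksum in record Session: required changed to optional -> schema-level compatibility only; this Session value's decode is unchanged

decoded: {"codes": [3.75, 10.0], "geo": {"avatar": 0xBEEF, "rating": 0.0, "score": -0.5, "archived": true}, "payload": 0x1A2B, "quantity": -7, "duration": -7, "avatar": 0x00, "blob": 0xFF, "height": null, "checksum": 0xC0DE}


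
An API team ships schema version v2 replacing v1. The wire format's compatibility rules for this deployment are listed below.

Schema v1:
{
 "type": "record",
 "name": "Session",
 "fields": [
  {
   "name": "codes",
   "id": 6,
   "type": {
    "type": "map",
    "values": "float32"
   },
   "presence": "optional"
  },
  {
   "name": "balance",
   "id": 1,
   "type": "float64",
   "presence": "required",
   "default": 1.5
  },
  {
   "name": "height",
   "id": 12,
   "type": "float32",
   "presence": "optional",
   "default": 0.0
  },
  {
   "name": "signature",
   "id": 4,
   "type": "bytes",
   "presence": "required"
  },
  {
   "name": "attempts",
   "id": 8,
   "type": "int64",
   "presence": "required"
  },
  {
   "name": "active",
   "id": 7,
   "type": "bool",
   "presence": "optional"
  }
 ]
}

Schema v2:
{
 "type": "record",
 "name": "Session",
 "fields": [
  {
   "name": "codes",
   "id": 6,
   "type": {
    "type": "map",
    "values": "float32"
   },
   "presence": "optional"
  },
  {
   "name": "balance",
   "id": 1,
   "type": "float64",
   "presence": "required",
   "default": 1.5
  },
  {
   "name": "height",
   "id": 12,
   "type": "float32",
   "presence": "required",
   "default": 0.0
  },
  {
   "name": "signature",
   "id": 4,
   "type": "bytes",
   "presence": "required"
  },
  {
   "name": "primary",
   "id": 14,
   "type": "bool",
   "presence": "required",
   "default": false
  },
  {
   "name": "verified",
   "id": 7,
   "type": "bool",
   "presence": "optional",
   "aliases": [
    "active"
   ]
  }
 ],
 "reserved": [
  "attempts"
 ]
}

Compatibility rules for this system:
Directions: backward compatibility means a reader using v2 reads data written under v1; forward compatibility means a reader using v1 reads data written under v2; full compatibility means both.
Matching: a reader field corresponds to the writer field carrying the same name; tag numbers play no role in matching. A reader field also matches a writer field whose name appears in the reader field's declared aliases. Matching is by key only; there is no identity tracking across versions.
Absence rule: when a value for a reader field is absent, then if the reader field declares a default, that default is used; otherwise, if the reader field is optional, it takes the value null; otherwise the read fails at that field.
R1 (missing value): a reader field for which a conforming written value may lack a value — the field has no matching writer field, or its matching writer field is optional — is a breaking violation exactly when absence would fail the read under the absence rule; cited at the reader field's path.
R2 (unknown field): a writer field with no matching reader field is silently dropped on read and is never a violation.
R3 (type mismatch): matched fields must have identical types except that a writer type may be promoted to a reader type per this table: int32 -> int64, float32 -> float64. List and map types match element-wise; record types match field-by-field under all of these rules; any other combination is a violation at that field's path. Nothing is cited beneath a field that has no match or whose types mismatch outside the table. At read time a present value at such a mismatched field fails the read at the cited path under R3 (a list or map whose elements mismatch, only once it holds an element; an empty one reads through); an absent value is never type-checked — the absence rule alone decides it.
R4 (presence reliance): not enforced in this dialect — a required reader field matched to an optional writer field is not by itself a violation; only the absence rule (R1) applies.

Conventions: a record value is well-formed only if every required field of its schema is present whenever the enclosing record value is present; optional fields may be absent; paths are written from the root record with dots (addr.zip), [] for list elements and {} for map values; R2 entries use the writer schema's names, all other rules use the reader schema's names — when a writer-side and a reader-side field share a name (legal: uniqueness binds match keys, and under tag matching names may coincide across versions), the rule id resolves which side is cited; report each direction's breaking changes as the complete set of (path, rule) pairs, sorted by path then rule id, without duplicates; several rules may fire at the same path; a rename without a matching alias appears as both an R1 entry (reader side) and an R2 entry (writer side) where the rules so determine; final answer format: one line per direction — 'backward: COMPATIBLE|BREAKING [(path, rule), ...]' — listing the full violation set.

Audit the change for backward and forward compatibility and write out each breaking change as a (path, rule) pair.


backward: COMPATIBLE []; forward: BREAKING [(attempts, R1)]

the writer's type comes first in each Session pair
backward analysis of Session with v2 as reader and v1 as writer:
  codes: paired with writer codes (map<string, float32> -> map<string, float32>; writer optional)
  balance: paired with writer balance (float64 -> float64; writer required)
  height: paired with writer height (float32 -> float32; writer optional)
  signature: paired with writer signature (bytes -> bytes; writer required)
  primary: no writer-side match
  verified: paired with writer active (bool -> bool; writer optional)
  attempts (writer side), unknown to reader
  => no violations; backward on Session: COMPATIBLE
forward analysis of Session with v1 as reader and v2 as writer:
  codes: paired with writer codes (map<string, float32> -> map<string, float32>; writer optional)
  balance: paired with writer balance (float64 -> float64; writer required)
  height: paired with writer height (float32 -> float32; writer required)
  signature: paired with writer signature (bytes -> bytes; writer required)
  attempts: no writer-side match
  active: no writer-side match
  primary (writer side), unknown to reader
  verified (writer side), unknown to reader
  breaking: (attempts, R1)
  => forward: BREAKING (1)


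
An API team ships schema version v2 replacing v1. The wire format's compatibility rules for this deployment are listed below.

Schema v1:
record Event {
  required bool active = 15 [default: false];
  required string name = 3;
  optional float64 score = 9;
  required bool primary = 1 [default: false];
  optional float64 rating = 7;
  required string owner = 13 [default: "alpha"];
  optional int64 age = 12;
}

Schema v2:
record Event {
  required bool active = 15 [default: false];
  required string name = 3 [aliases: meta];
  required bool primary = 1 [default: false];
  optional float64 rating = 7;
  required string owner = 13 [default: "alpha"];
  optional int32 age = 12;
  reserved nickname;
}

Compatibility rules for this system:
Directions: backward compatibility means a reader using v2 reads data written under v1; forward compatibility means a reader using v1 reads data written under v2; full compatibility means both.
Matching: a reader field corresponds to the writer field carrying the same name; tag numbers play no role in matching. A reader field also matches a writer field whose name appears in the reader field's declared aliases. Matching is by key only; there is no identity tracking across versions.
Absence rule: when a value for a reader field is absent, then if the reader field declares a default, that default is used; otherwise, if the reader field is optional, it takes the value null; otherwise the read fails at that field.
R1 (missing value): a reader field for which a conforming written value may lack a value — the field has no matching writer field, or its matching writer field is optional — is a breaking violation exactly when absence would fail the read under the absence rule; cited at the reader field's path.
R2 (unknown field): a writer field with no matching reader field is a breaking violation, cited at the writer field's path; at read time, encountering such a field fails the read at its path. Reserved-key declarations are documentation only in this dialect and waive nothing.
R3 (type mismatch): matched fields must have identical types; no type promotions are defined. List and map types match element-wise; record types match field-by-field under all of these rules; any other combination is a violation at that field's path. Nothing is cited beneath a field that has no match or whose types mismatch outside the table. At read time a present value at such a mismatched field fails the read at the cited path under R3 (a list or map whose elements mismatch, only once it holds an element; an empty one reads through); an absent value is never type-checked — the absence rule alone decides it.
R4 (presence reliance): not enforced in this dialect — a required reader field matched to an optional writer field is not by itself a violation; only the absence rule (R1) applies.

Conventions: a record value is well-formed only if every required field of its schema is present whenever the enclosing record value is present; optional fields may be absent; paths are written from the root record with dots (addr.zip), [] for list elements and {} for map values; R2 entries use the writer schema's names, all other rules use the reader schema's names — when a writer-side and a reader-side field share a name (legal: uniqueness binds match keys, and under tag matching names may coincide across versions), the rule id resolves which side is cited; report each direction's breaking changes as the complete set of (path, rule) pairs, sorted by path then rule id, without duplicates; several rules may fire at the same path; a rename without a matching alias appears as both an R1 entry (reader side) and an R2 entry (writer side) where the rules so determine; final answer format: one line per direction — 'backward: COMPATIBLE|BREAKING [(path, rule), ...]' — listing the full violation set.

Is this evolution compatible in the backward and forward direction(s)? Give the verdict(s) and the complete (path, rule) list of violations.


backward: BREAKING [(age, R3), (score, R2)]; forward: BREAKING [(age, R3)]

in Event below, arrows point writer -> reader
backward analysis of Event with v2 as reader and v1 as writer:
  active <- active (bool -> bool, writer required)
  name <- name (string -> string, writer required)
  primary <- primary (bool -> bool, writer required)
  rating <- rating (float64 -> float64, writer optional)
  owner <- owner (string -> string, writer required)
  age <- age (int64 -> int32, writer optional)
  writer field score has no reader counterpart
  violation R3 at age
  violation R2 at score
  backward on Event therefore BREAKING (2)
forward analysis of Event with v1 as reader and v2 as writer:
  active <- active (bool -> bool, writer required)
  name <- name (string -> string, writer required)
  score: no writer match
  primary <- primary (bool -> bool, writer required)
  rating <- rating (float64 -> float64, writer optional)
  owner <- owner (string -> string, writer required)
  age <- age (int32 -> int64, writer optional)
  violation R3 at age
  forward on Event therefore BREAKING (1)


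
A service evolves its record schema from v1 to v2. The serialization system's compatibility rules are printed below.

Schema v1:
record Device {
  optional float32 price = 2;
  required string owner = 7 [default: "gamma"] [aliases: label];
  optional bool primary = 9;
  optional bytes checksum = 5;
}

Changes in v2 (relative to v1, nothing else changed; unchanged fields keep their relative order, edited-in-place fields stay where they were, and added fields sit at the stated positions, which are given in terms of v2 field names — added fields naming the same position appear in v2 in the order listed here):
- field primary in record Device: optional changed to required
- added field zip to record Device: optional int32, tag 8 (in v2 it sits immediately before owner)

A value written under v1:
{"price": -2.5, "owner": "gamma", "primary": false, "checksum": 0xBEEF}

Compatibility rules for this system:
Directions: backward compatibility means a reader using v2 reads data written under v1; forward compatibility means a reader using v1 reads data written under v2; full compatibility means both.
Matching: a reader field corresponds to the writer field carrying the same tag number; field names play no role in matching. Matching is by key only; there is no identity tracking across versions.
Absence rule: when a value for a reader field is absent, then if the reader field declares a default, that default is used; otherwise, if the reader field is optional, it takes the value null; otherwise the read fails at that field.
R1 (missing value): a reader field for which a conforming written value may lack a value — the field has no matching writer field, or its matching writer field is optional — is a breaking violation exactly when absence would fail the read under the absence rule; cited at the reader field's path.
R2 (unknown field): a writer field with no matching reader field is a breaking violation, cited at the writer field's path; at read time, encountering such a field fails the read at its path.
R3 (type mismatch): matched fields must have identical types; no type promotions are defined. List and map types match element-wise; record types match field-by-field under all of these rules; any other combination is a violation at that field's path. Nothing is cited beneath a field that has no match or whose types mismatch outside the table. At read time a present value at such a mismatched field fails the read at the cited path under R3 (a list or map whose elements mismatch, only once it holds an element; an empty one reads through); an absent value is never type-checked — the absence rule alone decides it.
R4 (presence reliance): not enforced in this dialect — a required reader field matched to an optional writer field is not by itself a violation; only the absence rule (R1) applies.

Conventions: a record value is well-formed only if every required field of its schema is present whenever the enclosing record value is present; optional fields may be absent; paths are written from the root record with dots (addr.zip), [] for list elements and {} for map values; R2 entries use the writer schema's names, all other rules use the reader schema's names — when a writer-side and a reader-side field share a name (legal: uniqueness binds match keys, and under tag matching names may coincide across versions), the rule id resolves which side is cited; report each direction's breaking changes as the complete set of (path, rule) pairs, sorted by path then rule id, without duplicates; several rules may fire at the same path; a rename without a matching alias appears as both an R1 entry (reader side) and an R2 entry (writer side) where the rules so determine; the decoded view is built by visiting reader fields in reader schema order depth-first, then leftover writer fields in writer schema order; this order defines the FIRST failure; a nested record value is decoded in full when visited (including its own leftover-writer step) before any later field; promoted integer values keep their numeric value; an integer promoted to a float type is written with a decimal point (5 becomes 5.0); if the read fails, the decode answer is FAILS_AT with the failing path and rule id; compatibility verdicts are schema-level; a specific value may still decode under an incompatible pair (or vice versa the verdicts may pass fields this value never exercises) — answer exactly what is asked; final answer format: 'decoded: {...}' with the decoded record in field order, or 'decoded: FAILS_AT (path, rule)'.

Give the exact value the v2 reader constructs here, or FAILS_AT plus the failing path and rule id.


decoded: {"price": -2.5, "zip": null, "owner": "gamma", "primary": false, "checksum": 0xBEEF}

the writer's type comes first in each Device pair
decode (reader v2):
  price := -2.5
  zip := null (not supplied -> null)
  owner := "gamma"
  primary := false
  checksum := 0xBEEF
  => decoded: {"price": -2.5, "zip": null, "owner": "gamma", "primary": false, "checksum": 0xBEEF}
ruling out the remaining Device differences:
  field primary in record Device: optional changed to required -> matters for Device compatibility verdicts, not for this value's decode
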